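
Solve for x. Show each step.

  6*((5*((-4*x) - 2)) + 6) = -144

Step 1. [6*((5*((-4*x) - 2)) + 6) = -144] 6 out front; divide by 6 ⇒ div: (5*((-4*x) - 2)) + 6 = -24.
Step 2. [(5*((-4*x) - 2)) + 6 = -24] peel the +6: subtract 6 from each side, so sub: 5*((-4*x) - 2) = -30.
Step 3. [5*((-4*x) - 2) = -30] 5·(inner) — divide through by 5 ⇒ div: (-4*x) - 2 = -6.
Step 4. [(-4*x) - 2 = -6] the outer -2 inverts by adding 2, so sub: -4*x = -4.
Step 5. [-4*x = -4] LHS = -4·(…); ÷-4 both sides. So div: x = 1.

Answer: x ∈ {1}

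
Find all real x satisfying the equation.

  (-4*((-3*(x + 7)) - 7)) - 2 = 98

Step 1. [(-4*((-3*(x + 7)) - 7)) - 2 = 98] 2 comes off first (add 2). So sub: -4*((-3*(x + 7)) - 7) = 100.
Step 2. [-4*((-3*(x + 7)) - 7) = 100] leading coefficient -4: divide by -4 ⇒ div: (-3*(x + 7)) - 7 = -25.
Step 3. [(-3*(x + 7)) - 7 = -25] add 7: x sits inside (… - 7), so sub: -3*(x + 7) = -18.
Step 4. [-3*(x + 7) = -18] -3 out front; divide by -3 ⇒ div: x + 7 = 6.
Step 5. [x + 7 = 6] peel the +7: subtract 7 from each side, so sub: x = -1.

Answer: x ∈ {-1}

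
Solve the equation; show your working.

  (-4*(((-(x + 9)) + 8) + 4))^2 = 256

Step 1. [(-4*(((-(x + 9)) + 8) + 4))^2 = 256] LHS squared, RHS 256 ≥ 0: apply √ (±) ⇒ sqrt: -4*(((-(x + 9)) + 8) + 4) = 16 or -16.
Step 2. [-4*(((-(x + 9)) + 8) + 4) = 16 or -16] -4·(inner) — divide through by -4 ⇒ div: ((-(x + 9)) + 8) + 4 = -4 or 4.
Step 3. [((-(x + 9)) + 8) + 4 = -4 or 4] peel the +4: subtract 4 from each side ⇒ sub: (-(x + 9)) + 8 = -8 or 0.
Step 4. [(-(x + 9)) + 8 = -8 or 0] subtract 8: x sits inside (… + 8) ⇒ sub: -(x + 9) = -16 or -8.
Step 5. [-(x + 9) = -16 or -8] LHS negated; negate both sides ⇒ neg: x + 9 = 16 or 8.
Step 6. [x + 9 = 16 or 8] subtract 9: x sits inside (… + 9), so sub: x = 7 or -1.

Answer: x ∈ {-1, 7}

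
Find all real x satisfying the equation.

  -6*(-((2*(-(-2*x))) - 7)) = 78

Step 1. [-6*(-((2*(-(-2*x))) - 7)) = 78] divide by the outer -6, so div: -((2*(-(-2*x))) - 7) = -13.
Step 2. [-((2*(-(-2*x))) - 7) = -13] flip signs both sides, so neg: (2*(-(-2*x))) - 7 = 13.
Step 3. [(2*(-(-2*x))) - 7 = 13] 7 comes off first (add 7) ⇒ sub: 2*(-(-2*x)) = 20.
Step 4. [2*(-(-2*x)) = 20] 2 out front; divide by 2 ⇒ div: -(-2*x) = 10.
Step 5. [-(-2*x) = 10] flip signs both sides. So neg: -2*x = -10.
Step 6. [-2*x = -10] -2 out front; divide by -2 ⇒ div: x = 5.

Answer: x ∈ {5}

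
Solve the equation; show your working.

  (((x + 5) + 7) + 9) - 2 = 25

Step 1. [(((x + 5) + 7) + 9) - 2 = 25] add 2: x sits inside (… - 2). So sub: ((x + 5) + 7) + 9 = 27.
Step 2. [((x + 5) + 7) + 9 = 27] subtract 9: x sits inside (… + 9). So sub: (x + 5) + 7 = 18.
Step 3. [(x + 5) + 7 = 18] peel the +7: subtract 7 from each side ⇒ sub: x + 5 = 11.
Step 4. [x + 5 = 11] subtract 5: x sits inside (… + 5), so sub: x = 6.

Answer: x ∈ {6}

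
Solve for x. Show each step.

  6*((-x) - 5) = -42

Step 1. [6*((-x) - 5) = -42] 6 out front; divide by 6. So div: (-x) - 5 = -7.
Step 2. [(-x) - 5 = -7] peel the -5: add 5 from each side. So sub: -x = -2.
Step 3. [-x = -2] flip signs both sides. So neg: x = 2.

Answer: x ∈ {2}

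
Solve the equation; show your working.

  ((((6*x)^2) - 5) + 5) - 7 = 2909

Step 1. [((((6*x)^2) - 5) + 5) - 7 = 2909] peel the -7: add 7 from each side ⇒ sub: (((6*x)^2) - 5) + 5 = 2916.
Step 2. [(((6*x)^2) - 5) + 5 = 2916] the outer +5 inverts by subtracting 5, so sub: ((6*x)^2) - 5 = 2911.
Step 3. [((6*x)^2) - 5 = 2911] 5 comes off first (add 5), so sub: (6*x)^2 = 2916.
Step 4. [(6*x)^2 = 2916] √ both sides: 2916 ≥ 0 gives two branches, so sqrt: 6*x = 54 or -54.
Step 5. [6*x = 54 or -54] 6 out front; divide by 6 ⇒ div: x = 9 or -9.

Answer: x ∈ {-9, 9}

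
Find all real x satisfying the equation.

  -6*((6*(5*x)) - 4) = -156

Step 1. [-6*((6*(5*x)) - 4) = -156] -6·(inner) — divide through by -6. So div: (6*(5*x)) - 4 = 26.
Step 2. [(6*(5*x)) - 4 = 26] -4 is outermost — add 4 both sides ⇒ sub: 6*(5*x) = 30.
Step 3. [6*(5*x) = 30] LHS = 6·(…); ÷6 both sides. So div: 5*x = 5.
Step 4. [5*x = 5] divide by the outer 5, so div: x = 1.

Answer: x ∈ {1}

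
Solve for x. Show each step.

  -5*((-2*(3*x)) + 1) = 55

Step 1. [-5*((-2*(3*x)) + 1) = 55] -5·(inner) — divide through by -5. So div: (-2*(3*x)) + 1 = -11.
Step 2. [(-2*(3*x)) + 1 = -11] subtract 1: x sits inside (… + 1). So sub: -2*(3*x) = -12.
Step 3. [-2*(3*x) = -12] -2·(inner) — divide through by -2, so div: 3*x = 6.
Step 4. [3*x = 6] 3 out front; divide by 3 ⇒ div: x = 2.

Answer: x ∈ {2}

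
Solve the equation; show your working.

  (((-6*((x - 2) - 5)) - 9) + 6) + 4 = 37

Step 1. [(((-6*((x - 2) - 5)) - 9) + 6) + 4 = 37] the outer +4 inverts by subtracting 4 ⇒ sub: ((-6*((x - 2) - 5)) - 9) + 6 = 33.
Step 2. [((-6*((x - 2) - 5)) - 9) + 6 = 33] the outer +6 inverts by subtracting 6. So sub: (-6*((x - 2) - 5)) - 9 = 27.
Step 3. [(-6*((x - 2) - 5)) - 9 = 27] -9 is outermost — add 9 both sides. So sub: -6*((x - 2) - 5) = 36.
Step 4. [-6*((x - 2) - 5) = 36] -6 out front; divide by -6, so div: (x - 2) - 5 = -6.
Step 5. [(x - 2) - 5 = -6] add 5: x sits inside (… - 5). So sub: x - 2 = -1.
Step 6. [x - 2 = -1] the outer -2 inverts by adding 2 ⇒ sub: x = 1.

Answer: x ∈ {1}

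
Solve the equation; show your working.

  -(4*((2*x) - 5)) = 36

Step 1. [-(4*((2*x) - 5)) = 36] flip signs both sides. So neg: 4*((2*x) - 5) = -36.
Step 2. [4*((2*x) - 5) = -36] 4·(inner) — divide through by 4. So div: (2*x) - 5 = -9.
Step 3. [(2*x) - 5 = -9] add 5: x sits inside (… - 5) ⇒ sub: 2*x = -4.
Step 4. [2*x = -4] 2 out front; divide by 2 ⇒ div: x = -2.

Answer: x ∈ {-2}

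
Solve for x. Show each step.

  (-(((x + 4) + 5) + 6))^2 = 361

Step 1. [(-(((x + 4) + 5) + 6))^2 = 361] 361 ≥ 0, LHS is (·)² — take ±√ ⇒ sqrt: -(((x + 4) + 5) + 6) = 19 or -19.
Step 2. [-(((x + 4) + 5) + 6) = 19 or -19] flip signs both sides. So neg: ((x + 4) + 5) + 6 = -19 or 19.
Step 3. [((x + 4) + 5) + 6 = -19 or 19] +6 is outermost — subtract 6 both sides. So sub: (x + 4) + 5 = -25 or 13.
Step 4. [(x + 4) + 5 = -25 or 13] subtract 5: x sits inside (… + 5) ⇒ sub: x + 4 = -30 or 8.
Step 5. [x + 4 = -30 or 8] the outer +4 inverts by subtracting 4. So sub: x = -34 or 4.

Answer: x ∈ {-34, 4}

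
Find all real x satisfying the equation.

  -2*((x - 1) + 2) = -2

Step 1. [-2*((x - 1) + 2) = -2] leading coefficient -2: divide by -2. So div: (x - 1) + 2 = 1.
Step 2. [(x - 1) + 2 = 1] peel the +2: subtract 2 from each side. So sub: x - 1 = -1.
Step 3. [x - 1 = -1] the outer -1 inverts by adding 1, so sub: x = 0.

Answer: x ∈ {0}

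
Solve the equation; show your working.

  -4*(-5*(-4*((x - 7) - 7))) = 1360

Step 1. [-4*(-5*(-4*((x - 7) - 7))) = 1360] -4·(inner) — divide through by -4, so div: -5*(-4*((x - 7) - 7)) = -340.
Step 2. [-5*(-4*((x - 7) - 7)) = -340] divide by the outer -5. So div: -4*((x - 7) - 7) = 68.
Step 3. [-4*((x - 7) - 7) = 68] -4·(inner) — divide through by -4 ⇒ div: (x - 7) - 7 = -17.
Step 4. [(x - 7) - 7 = -17] peel the -7: add 7 from each side, so sub: x - 7 = -10.
Step 5. [x - 7 = -10] peel the -7: add 7 from each side. So sub: x = -3.

Answer: x ∈ {-3}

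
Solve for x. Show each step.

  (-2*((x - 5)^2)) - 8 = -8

Step 1. [(-2*((x - 5)^2)) - 8 = -8] -2 divides every term; factor it out. So factor: ((x - 5)^2) + 4 = 4.
Step 2. [((x - 5)^2) + 4 = 4] the outer +4 inverts by subtracting 4, so sub: (x - 5)^2 = 0.
Step 3. [(x - 5)^2 = 0] LHS squared, RHS 0 ≥ 0: apply √ (±), so sqrt: x - 5 = 0.
Step 4. [x - 5 = 0] the outer -5 inverts by adding 5, so sub: x = 5.

Answer: x ∈ {5}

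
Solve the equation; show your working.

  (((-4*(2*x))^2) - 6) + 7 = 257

Step 1. [(((-4*(2*x))^2) - 6) + 7 = 257] subtract 7: x sits inside (… + 7). So sub: ((-4*(2*x))^2) - 6 = 250.
Step 2. [((-4*(2*x))^2) - 6 = 250] peel the -6: add 6 from each side. So sub: (-4*(2*x))^2 = 256.
Step 3. [(-4*(2*x))^2 = 256] √ both sides: 256 ≥ 0 gives two branches ⇒ sqrt: -4*(2*x) = 16 or -16.
Step 4. [-4*(2*x) = 16 or -16] LHS = -4·(…); ÷-4 both sides ⇒ div: 2*x = -4 or 4.
Step 5. [2*x = -4 or 4] divide by the outer 2 ⇒ div: x = -2 or 2.

Answer: x ∈ {-2, 2}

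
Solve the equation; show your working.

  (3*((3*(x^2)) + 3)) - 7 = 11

Step 1. [(3*((3*(x^2)) + 3)) - 7 = 11] peel the -7: add 7 from each side, so sub: 3*((3*(x^2)) + 3) = 18.
Step 2. [3*((3*(x^2)) + 3) = 18] divide by the outer 3 ⇒ div: (3*(x^2)) + 3 = 6.
Step 3. [(3*(x^2)) + 3 = 6] 3 | LHS and 3 | 6: pull 3 out. So factor: (x^2) + 1 = 2.
Step 4. [(x^2) + 1 = 2] +1 is outermost — subtract 1 both sides, so sub: x^2 = 1.
Step 5. [x^2 = 1] √ both sides: 1 ≥ 0 gives two branches, so sqrt: x = 1 or -1.

Answer: x ∈ {-1, 1}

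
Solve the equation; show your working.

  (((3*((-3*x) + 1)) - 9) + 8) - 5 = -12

Step 1. [(((3*((-3*x) + 1)) - 9) + 8) - 5 = -12] the outer -5 inverts by adding 5. So sub: ((3*((-3*x) + 1)) - 9) + 8 = -7.
Step 2. [((3*((-3*x) + 1)) - 9) + 8 = -7] subtract 8: x sits inside (… + 8). So sub: (3*((-3*x) + 1)) - 9 = -15.
Step 3. [(3*((-3*x) + 1)) - 9 = -15] 9 comes off first (add 9), so sub: 3*((-3*x) + 1) = -6.
Step 4. [3*((-3*x) + 1) = -6] divide by the outer 3 ⇒ div: (-3*x) + 1 = -2.
Step 5. [(-3*x) + 1 = -2] subtract 1: x sits inside (… + 1), so sub: -3*x = -3.
Step 6. [-3*x = -3] LHS = -3·(…); ÷-3 both sides, so div: x = 1.

Answer: x ∈ {1}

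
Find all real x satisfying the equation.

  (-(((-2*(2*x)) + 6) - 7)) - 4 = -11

Step 1. [(-(((-2*(2*x)) + 6) - 7)) - 4 = -11] peel the -4: add 4 from each side ⇒ sub: -(((-2*(2*x)) + 6) - 7) = -7.
Step 2. [-(((-2*(2*x)) + 6) - 7) = -7] LHS negated; negate both sides, so neg: ((-2*(2*x)) + 6) - 7 = 7.
Step 3. [((-2*(2*x)) + 6) - 7 = 7] peel the -7: add 7 from each side. So sub: (-2*(2*x)) + 6 = 14.
Step 4. [(-2*(2*x)) + 6 = 14] common factor -2 (LHS and 14) — divide through. So factor: (2*x) - 3 = -7.
Step 5. [(2*x) - 3 = -7] -3 is outermost — add 3 both sides. So sub: 2*x = -4.
Step 6. [2*x = -4] 2 out front; divide by 2 ⇒ div: x = -2.

Answer: x ∈ {-2}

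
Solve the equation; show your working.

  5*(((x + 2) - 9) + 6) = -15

Step 1. [5*(((x + 2) - 9) + 6) = -15] LHS = 5·(…); ÷5 both sides, so div: ((x + 2) - 9) + 6 = -3.
Step 2. [((x + 2) - 9) + 6 = -3] 6 comes off first (subtract 6), so sub: (x + 2) - 9 = -9.
Step 3. [(x + 2) - 9 = -9] 9 comes off first (add 9), so sub: x + 2 = 0.
Step 4. [x + 2 = 0] 2 comes off first (subtract 2), so sub: x = -2.

Answer: x ∈ {-2}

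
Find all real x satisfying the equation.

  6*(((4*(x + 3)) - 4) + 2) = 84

Step 1. [6*(((4*(x + 3)) - 4) + 2) = 84] 6·(inner) — divide through by 6 ⇒ div: ((4*(x + 3)) - 4) + 2 = 14.
Step 2. [((4*(x + 3)) - 4) + 2 = 14] 2 comes off first (subtract 2) ⇒ sub: (4*(x + 3)) - 4 = 12.
Step 3. [(4*(x + 3)) - 4 = 12] 4 | LHS and 4 | 12: pull 4 out, so factor: (x + 3) - 1 = 3.
Step 4. [(x + 3) - 1 = 3] peel the -1: add 1 from each side, so sub: x + 3 = 4.
Step 5. [x + 3 = 4] 3 comes off first (subtract 3) ⇒ sub: x = 1.

Answer: x ∈ {1}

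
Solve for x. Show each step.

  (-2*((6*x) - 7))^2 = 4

Step 1. [(-2*((6*x) - 7))^2 = 4] √ both sides: 4 ≥ 0 gives two branches ⇒ sqrt: -2*((6*x) - 7) = 2 or -2.
Step 2. [-2*((6*x) - 7) = 2 or -2] LHS = -2·(…); ÷-2 both sides, so div: (6*x) - 7 = -1 or 1.
Step 3. [(6*x) - 7 = -1 or 1] peel the -7: add 7 from each side. So sub: 6*x = 6 or 8.
Step 4. [6*x = 6 or 8] 6·(inner) — divide through by 6 ⇒ div: x = 1 or 4/3.

Answer: x ∈ {1, 4/3}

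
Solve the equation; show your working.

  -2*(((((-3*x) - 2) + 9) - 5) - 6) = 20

Step 1. [-2*(((((-3*x) - 2) + 9) - 5) - 6) = 20] leading coefficient -2: divide by -2 ⇒ div: ((((-3*x) - 2) + 9) - 5) - 6 = -10.
Step 2. [((((-3*x) - 2) + 9) - 5) - 6 = -10] add 6: x sits inside (… - 6) ⇒ sub: (((-3*x) - 2) + 9) - 5 = -4.
Step 3. [(((-3*x) - 2) + 9) - 5 = -4] peel the -5: add 5 from each side. So sub: ((-3*x) - 2) + 9 = 1.
Step 4. [((-3*x) - 2) + 9 = 1] the outer +9 inverts by subtracting 9. So sub: (-3*x) - 2 = -8.
Step 5. [(-3*x) - 2 = -8] the outer -2 inverts by adding 2 ⇒ sub: -3*x = -6.
Step 6. [-3*x = -6] -3·(inner) — divide through by -3, so div: x = 2.

Answer: x ∈ {2}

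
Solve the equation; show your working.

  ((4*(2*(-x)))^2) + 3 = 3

Step 1. [((4*(2*(-x)))^2) + 3 = 3] subtract 3: x sits inside (… + 3) ⇒ sub: (4*(2*(-x)))^2 = 0.
Step 2. [(4*(2*(-x)))^2 = 0] 0 ≥ 0, LHS is (·)² — take ±√ ⇒ sqrt: 4*(2*(-x)) = 0.
Step 3. [4*(2*(-x)) = 0] leading coefficient 4: divide by 4. So div: 2*(-x) = 0.
Step 4. [2*(-x) = 0] divide by the outer 2 ⇒ div: -x = 0.
Step 5. [-x = 0] leading − — multiply by −1 ⇒ neg: x = 0.

Answer: x ∈ {0}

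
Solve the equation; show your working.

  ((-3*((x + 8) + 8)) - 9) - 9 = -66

Step 1. [((-3*((x + 8) + 8)) - 9) - 9 = -66] the outer -9 inverts by adding 9 ⇒ sub: (-3*((x + 8) + 8)) - 9 = -57.
Step 2. [(-3*((x + 8) + 8)) - 9 = -57] -3 | LHS and -3 | -57: pull -3 out. So factor: ((x + 8) + 8) + 3 = 19.
Step 3. [((x + 8) + 8) + 3 = 19] peel the +3: subtract 3 from each side, so sub: (x + 8) + 8 = 16.
Step 4. [(x + 8) + 8 = 16] the outer +8 inverts by subtracting 8, so sub: x + 8 = 8.
Step 5. [x + 8 = 8] the outer +8 inverts by subtracting 8 ⇒ sub: x = 0.

Answer: x ∈ {0}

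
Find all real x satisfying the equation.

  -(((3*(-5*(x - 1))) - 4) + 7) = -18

Step 1. [-(((3*(-5*(x - 1))) - 4) + 7) = -18] LHS negated; negate both sides, so neg: ((3*(-5*(x - 1))) - 4) + 7 = 18.
Step 2. [((3*(-5*(x - 1))) - 4) + 7 = 18] subtract 7: x sits inside (… + 7). So sub: (3*(-5*(x - 1))) - 4 = 11.
Step 3. [(3*(-5*(x - 1))) - 4 = 11] the outer -4 inverts by adding 4, so sub: 3*(-5*(x - 1)) = 15.
Step 4. [3*(-5*(x - 1)) = 15] leading coefficient 3: divide by 3 ⇒ div: -5*(x - 1) = 5.
Step 5. [-5*(x - 1) = 5] leading coefficient -5: divide by -5. So div: x - 1 = -1.
Step 6. [x - 1 = -1] the outer -1 inverts by adding 1 ⇒ sub: x = 0.

Answer: x ∈ {0}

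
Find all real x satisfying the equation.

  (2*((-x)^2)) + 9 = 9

Step 1. [(2*((-x)^2)) + 9 = 9] the outer +9 inverts by subtracting 9 ⇒ sub: 2*((-x)^2) = 0.
Step 2. [2*((-x)^2) = 0] divide by the outer 2, so div: (-x)^2 = 0.
Step 3. [(-x)^2 = 0] LHS squared, RHS 0 ≥ 0: apply √ (±), so sqrt: -x = 0.
Step 4. [-x = 0] leading − — multiply by −1 ⇒ neg: x = 0.

Answer: x ∈ {0}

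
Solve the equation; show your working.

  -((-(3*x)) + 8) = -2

Step 1. [-((-(3*x)) + 8) = -2] LHS negated; negate both sides, so neg: (-(3*x)) + 8 = 2.
Step 2. [(-(3*x)) + 8 = 2] +8 is outermost — subtract 8 both sides ⇒ sub: -(3*x) = -6.
Step 3. [-(3*x) = -6] flip signs both sides, so neg: 3*x = 6.
Step 4. [3*x = 6] 3 out front; divide by 3. So div: x = 2.

Answer: x ∈ {2}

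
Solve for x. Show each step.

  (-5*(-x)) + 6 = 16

Step 1. [(-5*(-x)) + 6 = 16] the outer +6 inverts by subtracting 6 ⇒ sub: -5*(-x) = 10.
Step 2. [-5*(-x) = 10] LHS = -5·(…); ÷-5 both sides. So div: -x = -2.
Step 3. [-x = -2] flip signs both sides, so neg: x = 2.

Answer: x ∈ {2}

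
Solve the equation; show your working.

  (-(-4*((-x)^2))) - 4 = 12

Step 1. [(-(-4*((-x)^2))) - 4 = 12] peel the -4: add 4 from each side. So sub: -(-4*((-x)^2)) = 16.
Step 2. [-(-4*((-x)^2)) = 16] leading − — multiply by −1 ⇒ neg: -4*((-x)^2) = -16.
Step 3. [-4*((-x)^2) = -16] LHS = -4·(…); ÷-4 both sides, so div: (-x)^2 = 4.
Step 4. [(-x)^2 = 4] √ both sides: 4 ≥ 0 gives two branches. So sqrt: -x = 2 or -2.
Step 5. [-x = 2 or -2] LHS negated; negate both sides ⇒ neg: x = -2 or 2.

Answer: x ∈ {-2, 2}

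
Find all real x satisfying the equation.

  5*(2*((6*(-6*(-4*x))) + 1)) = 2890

Step 1. [5*(2*((6*(-6*(-4*x))) + 1)) = 2890] divide by the outer 5 ⇒ div: 2*((6*(-6*(-4*x))) + 1) = 578.
Step 2. [2*((6*(-6*(-4*x))) + 1) = 578] 2 out front; divide by 2 ⇒ div: (6*(-6*(-4*x))) + 1 = 289.
Step 3. [(6*(-6*(-4*x))) + 1 = 289] the outer +1 inverts by subtracting 1, so sub: 6*(-6*(-4*x)) = 288.
Step 4. [6*(-6*(-4*x)) = 288] divide by the outer 6, so div: -6*(-4*x) = 48.
Step 5. [-6*(-4*x) = 48] divide by the outer -6 ⇒ div: -4*x = -8.
Step 6. [-4*x = -8] leading coefficient -4: divide by -4, so div: x = 2.

Answer: x ∈ {2}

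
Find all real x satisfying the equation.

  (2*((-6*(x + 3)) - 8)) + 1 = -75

Step 1. [(2*((-6*(x + 3)) - 8)) + 1 = -75] subtract 1: x sits inside (… + 1), so sub: 2*((-6*(x + 3)) - 8) = -76.
Step 2. [2*((-6*(x + 3)) - 8) = -76] 2 out front; divide by 2. So div: (-6*(x + 3)) - 8 = -38.
Step 3. [(-6*(x + 3)) - 8 = -38] -8 is outermost — add 8 both sides ⇒ sub: -6*(x + 3) = -30.
Step 4. [-6*(x + 3) = -30] divide by the outer -6. So div: x + 3 = 5.
Step 5. [x + 3 = 5] +3 is outermost — subtract 3 both sides, so sub: x = 2.

Answer: x ∈ {2}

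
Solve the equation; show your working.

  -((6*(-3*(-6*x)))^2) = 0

Step 1. [-((6*(-3*(-6*x)))^2) = 0] flip signs both sides. So neg: (6*(-3*(-6*x)))^2 = 0.
Step 2. [(6*(-3*(-6*x)))^2 = 0] √ both sides: 0 ≥ 0 gives two branches. So sqrt: 6*(-3*(-6*x)) = 0.
Step 3. [6*(-3*(-6*x)) = 0] divide by the outer 6 ⇒ div: -3*(-6*x) = 0.
Step 4. [-3*(-6*x) = 0] leading coefficient -3: divide by -3. So div: -6*x = 0.
Step 5. [-6*x = 0] divide by the outer -6 ⇒ div: x = 0.

Answer: x ∈ {0}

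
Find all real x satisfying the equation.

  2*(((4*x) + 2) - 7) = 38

Step 1. [2*(((4*x) + 2) - 7) = 38] leading coefficient 2: divide by 2, so div: ((4*x) + 2) - 7 = 19.
Step 2. [((4*x) + 2) - 7 = 19] -7 is outermost — add 7 both sides ⇒ sub: (4*x) + 2 = 26.
Step 3. [(4*x) + 2 = 26] peel the +2: subtract 2 from each side. So sub: 4*x = 24.
Step 4. [4*x = 24] leading coefficient 4: divide by 4, so div: x = 6.

Answer: x ∈ {6}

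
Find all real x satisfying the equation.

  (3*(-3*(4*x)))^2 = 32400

Step 1. [(3*(-3*(4*x)))^2 = 32400] 32400 ≥ 0, LHS is (·)² — take ±√ ⇒ sqrt: 3*(-3*(4*x)) = 180 or -180.
Step 2. [3*(-3*(4*x)) = 180 or -180] leading coefficient 3: divide by 3 ⇒ div: -3*(4*x) = 60 or -60.
Step 3. [-3*(4*x) = 60 or -60] LHS = -3·(…); ÷-3 both sides. So div: 4*x = -20 or 20.
Step 4. [4*x = -20 or 20] divide by the outer 4, so div: x = -5 or 5.

Answer: x ∈ {-5, 5}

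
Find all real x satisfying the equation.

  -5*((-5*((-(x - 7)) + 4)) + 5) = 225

Step 1. [-5*((-5*((-(x - 7)) + 4)) + 5) = 225] divide by the outer -5, so div: (-5*((-(x - 7)) + 4)) + 5 = -45.
Step 2. [(-5*((-(x - 7)) + 4)) + 5 = -45] the outer +5 inverts by subtracting 5, so sub: -5*((-(x - 7)) + 4) = -50.
Step 3. [-5*((-(x - 7)) + 4) = -50] -5 out front; divide by -5, so div: (-(x - 7)) + 4 = 10.
Step 4. [(-(x - 7)) + 4 = 10] the outer +4 inverts by subtracting 4 ⇒ sub: -(x - 7) = 6.
Step 5. [-(x - 7) = 6] leading − — multiply by −1. So neg: x - 7 = -6.
Step 6. [x - 7 = -6] add 7: x sits inside (… - 7) ⇒ sub: x = 1.

Answer: x ∈ {1}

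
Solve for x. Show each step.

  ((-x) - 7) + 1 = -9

Step 1. [((-x) - 7) + 1 = -9] subtract 1: x sits inside (… + 1). So sub: (-x) - 7 = -10.
Step 2. [(-x) - 7 = -10] peel the -7: add 7 from each side. So sub: -x = -3.
Step 3. [-x = -3] leading − — multiply by −1. So neg: x = 3.

Answer: x ∈ {3}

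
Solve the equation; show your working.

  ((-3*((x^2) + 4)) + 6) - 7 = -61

Step 1. [((-3*((x^2) + 4)) + 6) - 7 = -61] add 7: x sits inside (… - 7) ⇒ sub: (-3*((x^2) + 4)) + 6 = -54.
Step 2. [(-3*((x^2) + 4)) + 6 = -54] common factor -3 (LHS and -54) — divide through ⇒ factor: ((x^2) + 4) - 2 = 18.
Step 3. [((x^2) + 4) - 2 = 18] the outer -2 inverts by adding 2 ⇒ sub: (x^2) + 4 = 20.
Step 4. [(x^2) + 4 = 20] 4 comes off first (subtract 4), so sub: x^2 = 16.
Step 5. [x^2 = 16] √ both sides: 16 ≥ 0 gives two branches. So sqrt: x = 4 or -4.

Answer: x ∈ {-4, 4}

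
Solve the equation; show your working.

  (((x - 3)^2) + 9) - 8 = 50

Step 1. [(((x - 3)^2) + 9) - 8 = 50] add 8: x sits inside (… - 8) ⇒ sub: ((x - 3)^2) + 9 = 58.
Step 2. [((x - 3)^2) + 9 = 58] subtract 9: x sits inside (… + 9). So sub: (x - 3)^2 = 49.
Step 3. [(x - 3)^2 = 49] LHS squared, RHS 49 ≥ 0: apply √ (±), so sqrt: x - 3 = 7 or -7.
Step 4. [x - 3 = 7 or -7] 3 comes off first (add 3) ⇒ sub: x = 10 or -4.

Answer: x ∈ {-4, 10}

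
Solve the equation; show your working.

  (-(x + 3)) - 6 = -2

Step 1. [(-(x + 3)) - 6 = -2] 6 comes off first (add 6), so sub: -(x + 3) = 4.
Step 2. [-(x + 3) = 4] LHS negated; negate both sides, so neg: x + 3 = -4.
Step 3. [x + 3 = -4] subtract 3: x sits inside (… + 3) ⇒ sub: x = -7.

Answer: x ∈ {-7}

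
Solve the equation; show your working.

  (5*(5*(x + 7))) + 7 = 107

Step 1. [(5*(5*(x + 7))) + 7 = 107] the outer +7 inverts by subtracting 7 ⇒ sub: 5*(5*(x + 7)) = 100.
Step 2. [5*(5*(x + 7)) = 100] 5 out front; divide by 5, so div: 5*(x + 7) = 20.
Step 3. [5*(x + 7) = 20] 5 out front; divide by 5, so div: x + 7 = 4.
Step 4. [x + 7 = 4] peel the +7: subtract 7 from each side. So sub: x = -3.

Answer: x ∈ {-3}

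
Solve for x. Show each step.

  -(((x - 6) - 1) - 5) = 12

Step 1. [-(((x - 6) - 1) - 5) = 12] flip signs both sides. So neg: ((x - 6) - 1) - 5 = -12.
Step 2. [((x - 6) - 1) - 5 = -12] -5 is outermost — add 5 both sides ⇒ sub: (x - 6) - 1 = -7.
Step 3. [(x - 6) - 1 = -7] 1 comes off first (add 1). So sub: x - 6 = -6.
Step 4. [x - 6 = -6] peel the -6: add 6 from each side, so sub: x = 0.

Answer: x ∈ {0}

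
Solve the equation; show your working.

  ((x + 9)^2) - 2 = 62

Step 1. [((x + 9)^2) - 2 = 62] peel the -2: add 2 from each side ⇒ sub: (x + 9)^2 = 64.
Step 2. [(x + 9)^2 = 64] 64 ≥ 0, LHS is (·)² — take ±√. So sqrt: x + 9 = 8 or -8.
Step 3. [x + 9 = 8 or -8] +9 is outermost — subtract 9 both sides ⇒ sub: x = -1 or -17.

Answer: x ∈ {-17, -1}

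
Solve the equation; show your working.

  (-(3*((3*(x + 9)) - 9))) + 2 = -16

Step 1. [(-(3*((3*(x + 9)) - 9))) + 2 = -16] the outer +2 inverts by subtracting 2, so sub: -(3*((3*(x + 9)) - 9)) = -18.
Step 2. [-(3*((3*(x + 9)) - 9)) = -18] flip signs both sides. So neg: 3*((3*(x + 9)) - 9) = 18.
Step 3. [3*((3*(x + 9)) - 9) = 18] divide by the outer 3. So div: (3*(x + 9)) - 9 = 6.
Step 4. [(3*(x + 9)) - 9 = 6] the outer -9 inverts by adding 9. So sub: 3*(x + 9) = 15.
Step 5. [3*(x + 9) = 15] leading coefficient 3: divide by 3, so div: x + 9 = 5.
Step 6. [x + 9 = 5] +9 is outermost — subtract 9 both sides ⇒ sub: x = -4.

Answer: x ∈ {-4}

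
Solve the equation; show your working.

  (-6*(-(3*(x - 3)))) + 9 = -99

Step 1. [(-6*(-(3*(x - 3)))) + 9 = -99] the outer +9 inverts by subtracting 9. So sub: -6*(-(3*(x - 3))) = -108.
Step 2. [-6*(-(3*(x - 3))) = -108] -6·(inner) — divide through by -6. So div: -(3*(x - 3)) = 18.
Step 3. [-(3*(x - 3)) = 18] leading − — multiply by −1, so neg: 3*(x - 3) = -18.
Step 4. [3*(x - 3) = -18] leading coefficient 3: divide by 3, so div: x - 3 = -6.
Step 5. [x - 3 = -6] peel the -3: add 3 from each side. So sub: x = -3.

Answer: x ∈ {-3}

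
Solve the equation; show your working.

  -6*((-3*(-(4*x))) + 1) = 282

Step 1. [-6*((-3*(-(4*x))) + 1) = 282] -6 out front; divide by -6, so div: (-3*(-(4*x))) + 1 = -47.
Step 2. [(-3*(-(4*x))) + 1 = -47] +1 is outermost — subtract 1 both sides. So sub: -3*(-(4*x)) = -48.
Step 3. [-3*(-(4*x)) = -48] leading coefficient -3: divide by -3. So div: -(4*x) = 16.
Step 4. [-(4*x) = 16] leading − — multiply by −1. So neg: 4*x = -16.
Step 5. [4*x = -16] divide by the outer 4, so div: x = -4.

Answer: x ∈ {-4}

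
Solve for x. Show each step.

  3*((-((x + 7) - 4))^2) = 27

Step 1. [3*((-((x + 7) - 4))^2) = 27] leading coefficient 3: divide by 3, so div: (-((x + 7) - 4))^2 = 9.
Step 2. [(-((x + 7) - 4))^2 = 9] LHS squared, RHS 9 ≥ 0: apply √ (±) ⇒ sqrt: -((x + 7) - 4) = 3 or -3.
Step 3. [-((x + 7) - 4) = 3 or -3] leading − — multiply by −1 ⇒ neg: (x + 7) - 4 = -3 or 3.
Step 4. [(x + 7) - 4 = -3 or 3] -4 is outermost — add 4 both sides. So sub: x + 7 = 1 or 7.
Step 5. [x + 7 = 1 or 7] +7 is outermost — subtract 7 both sides. So sub: x = -6 or 0.

Answer: x ∈ {-6, 0}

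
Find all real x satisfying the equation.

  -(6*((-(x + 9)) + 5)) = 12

Step 1. [-(6*((-(x + 9)) + 5)) = 12] flip signs both sides. So neg: 6*((-(x + 9)) + 5) = -12.
Step 2. [6*((-(x + 9)) + 5) = -12] 6 out front; divide by 6, so div: (-(x + 9)) + 5 = -2.
Step 3. [(-(x + 9)) + 5 = -2] subtract 5: x sits inside (… + 5) ⇒ sub: -(x + 9) = -7.
Step 4. [-(x + 9) = -7] leading − — multiply by −1. So neg: x + 9 = 7.
Step 5. [x + 9 = 7] +9 is outermost — subtract 9 both sides ⇒ sub: x = -2.

Answer: x ∈ {-2}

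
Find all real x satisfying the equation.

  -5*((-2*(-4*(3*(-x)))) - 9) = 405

Step 1. [-5*((-2*(-4*(3*(-x)))) - 9) = 405] -5 out front; divide by -5. So div: (-2*(-4*(3*(-x)))) - 9 = -81.
Step 2. [(-2*(-4*(3*(-x)))) - 9 = -81] -9 is outermost — add 9 both sides. So sub: -2*(-4*(3*(-x))) = -72.
Step 3. [-2*(-4*(3*(-x))) = -72] -2 out front; divide by -2 ⇒ div: -4*(3*(-x)) = 36.
Step 4. [-4*(3*(-x)) = 36] divide by the outer -4. So div: 3*(-x) = -9.
Step 5. [3*(-x) = -9] LHS = 3·(…); ÷3 both sides, so div: -x = -3.
Step 6. [-x = -3] leading − — multiply by −1 ⇒ neg: x = 3.

Answer: x ∈ {3}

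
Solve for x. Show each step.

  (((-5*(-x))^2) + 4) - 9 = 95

Step 1. [(((-5*(-x))^2) + 4) - 9 = 95] add 9: x sits inside (… - 9). So sub: ((-5*(-x))^2) + 4 = 104.
Step 2. [((-5*(-x))^2) + 4 = 104] peel the +4: subtract 4 from each side. So sub: (-5*(-x))^2 = 100.
Step 3. [(-5*(-x))^2 = 100] LHS squared, RHS 100 ≥ 0: apply √ (±), so sqrt: -5*(-x) = 10 or -10.
Step 4. [-5*(-x) = 10 or -10] -5·(inner) — divide through by -5, so div: -x = -2 or 2.
Step 5. [-x = -2 or 2] leading − — multiply by −1. So neg: x = 2 or -2.

Answer: x ∈ {-2, 2}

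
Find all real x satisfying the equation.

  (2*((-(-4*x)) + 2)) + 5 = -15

Step 1. [(2*((-(-4*x)) + 2)) + 5 = -15] +5 is outermost — subtract 5 both sides ⇒ sub: 2*((-(-4*x)) + 2) = -20.
Step 2. [2*((-(-4*x)) + 2) = -20] LHS = 2·(…); ÷2 both sides, so div: (-(-4*x)) + 2 = -10.
Step 3. [(-(-4*x)) + 2 = -10] subtract 2: x sits inside (… + 2) ⇒ sub: -(-4*x) = -12.
Step 4. [-(-4*x) = -12] LHS negated; negate both sides ⇒ neg: -4*x = 12.
Step 5. [-4*x = 12] -4 out front; divide by -4. So div: x = -3.

Answer: x ∈ {-3}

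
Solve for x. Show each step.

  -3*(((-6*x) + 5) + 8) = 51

Step 1. [-3*(((-6*x) + 5) + 8) = 51] leading coefficient -3: divide by -3 ⇒ div: ((-6*x) + 5) + 8 = -17.
Step 2. [((-6*x) + 5) + 8 = -17] the outer +8 inverts by subtracting 8, so sub: (-6*x) + 5 = -25.
Step 3. [(-6*x) + 5 = -25] subtract 5: x sits inside (… + 5). So sub: -6*x = -30.
Step 4. [-6*x = -30] leading coefficient -6: divide by -6, so div: x = 5.

Answer: x ∈ {5}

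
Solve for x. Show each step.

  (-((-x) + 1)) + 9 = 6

Step 1. [(-((-x) + 1)) + 9 = 6] the outer +9 inverts by subtracting 9, so sub: -((-x) + 1) = -3.
Step 2. [-((-x) + 1) = -3] leading − — multiply by −1. So neg: (-x) + 1 = 3.
Step 3. [(-x) + 1 = 3] peel the +1: subtract 1 from each side. So sub: -x = 2.
Step 4. [-x = 2] LHS negated; negate both sides. So neg: x = -2.

Answer: x ∈ {-2}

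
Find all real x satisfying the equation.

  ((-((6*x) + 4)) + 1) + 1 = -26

Step 1. [((-((6*x) + 4)) + 1) + 1 = -26] 1 comes off first (subtract 1), so sub: (-((6*x) + 4)) + 1 = -27.
Step 2. [(-((6*x) + 4)) + 1 = -27] subtract 1: x sits inside (… + 1), so sub: -((6*x) + 4) = -28.
Step 3. [-((6*x) + 4) = -28] leading − — multiply by −1 ⇒ neg: (6*x) + 4 = 28.
Step 4. [(6*x) + 4 = 28] peel the +4: subtract 4 from each side. So sub: 6*x = 24.
Step 5. [6*x = 24] 6 out front; divide by 6, so div: x = 4.

Answer: x ∈ {4}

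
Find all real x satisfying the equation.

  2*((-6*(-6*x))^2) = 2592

Step 1. [2*((-6*(-6*x))^2) = 2592] divide by the outer 2. So div: (-6*(-6*x))^2 = 1296.
Step 2. [(-6*(-6*x))^2 = 1296] LHS squared, RHS 1296 ≥ 0: apply √ (±) ⇒ sqrt: -6*(-6*x) = 36 or -36.
Step 3. [-6*(-6*x) = 36 or -36] -6 out front; divide by -6 ⇒ div: -6*x = -6 or 6.
Step 4. [-6*x = -6 or 6] divide by the outer -6. So div: x = 1 or -1.

Answer: x ∈ {-1, 1}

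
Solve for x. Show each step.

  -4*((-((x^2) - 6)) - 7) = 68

Step 1. [-4*((-((x^2) - 6)) - 7) = 68] -4·(inner) — divide through by -4. So div: (-((x^2) - 6)) - 7 = -17.
Step 2. [(-((x^2) - 6)) - 7 = -17] add 7: x sits inside (… - 7) ⇒ sub: -((x^2) - 6) = -10.
Step 3. [-((x^2) - 6) = -10] flip signs both sides, so neg: (x^2) - 6 = 10.
Step 4. [(x^2) - 6 = 10] 6 comes off first (add 6), so sub: x^2 = 16.
Step 5. [x^2 = 16] √ both sides: 16 ≥ 0 gives two branches ⇒ sqrt: x = 4 or -4.

Answer: x ∈ {-4, 4}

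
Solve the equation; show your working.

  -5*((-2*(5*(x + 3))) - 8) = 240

Step 1. [-5*((-2*(5*(x + 3))) - 8) = 240] -5 out front; divide by -5, so div: (-2*(5*(x + 3))) - 8 = -48.
Step 2. [(-2*(5*(x + 3))) - 8 = -48] common factor -2 (LHS and -48) — divide through ⇒ factor: (5*(x + 3)) + 4 = 24.
Step 3. [(5*(x + 3)) + 4 = 24] subtract 4: x sits inside (… + 4), so sub: 5*(x + 3) = 20.
Step 4. [5*(x + 3) = 20] 5 out front; divide by 5. So div: x + 3 = 4.
Step 5. [x + 3 = 4] 3 comes off first (subtract 3). So sub: x = 1.

Answer: x ∈ {1}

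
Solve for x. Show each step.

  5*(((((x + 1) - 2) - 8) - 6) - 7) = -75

Step 1. [5*(((((x + 1) - 2) - 8) - 6) - 7) = -75] leading coefficient 5: divide by 5 ⇒ div: ((((x + 1) - 2) - 8) - 6) - 7 = -15.
Step 2. [((((x + 1) - 2) - 8) - 6) - 7 = -15] peel the -7: add 7 from each side, so sub: (((x + 1) - 2) - 8) - 6 = -8.
Step 3. [(((x + 1) - 2) - 8) - 6 = -8] -6 is outermost — add 6 both sides. So sub: ((x + 1) - 2) - 8 = -2.
Step 4. [((x + 1) - 2) - 8 = -2] add 8: x sits inside (… - 8), so sub: (x + 1) - 2 = 6.
Step 5. [(x + 1) - 2 = 6] -2 is outermost — add 2 both sides, so sub: x + 1 = 8.
Step 6. [x + 1 = 8] 1 comes off first (subtract 1) ⇒ sub: x = 7.

Answer: x ∈ {7}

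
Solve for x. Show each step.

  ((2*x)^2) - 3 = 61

Step 1. [((2*x)^2) - 3 = 61] -3 is outermost — add 3 both sides ⇒ sub: (2*x)^2 = 64.
Step 2. [(2*x)^2 = 64] LHS squared, RHS 64 ≥ 0: apply √ (±) ⇒ sqrt: 2*x = 8 or -8.
Step 3. [2*x = 8 or -8] divide by the outer 2, so div: x = 4 or -4.

Answer: x ∈ {-4, 4}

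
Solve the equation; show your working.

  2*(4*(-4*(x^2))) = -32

Step 1. [2*(4*(-4*(x^2))) = -32] 2 out front; divide by 2 ⇒ div: 4*(-4*(x^2)) = -16.
Step 2. [4*(-4*(x^2)) = -16] 4·(inner) — divide through by 4, so div: -4*(x^2) = -4.
Step 3. [-4*(x^2) = -4] LHS = -4·(…); ÷-4 both sides ⇒ div: x^2 = 1.
Step 4. [x^2 = 1] √ both sides: 1 ≥ 0 gives two branches, so sqrt: x = 1 or -1.

Answer: x ∈ {-1, 1}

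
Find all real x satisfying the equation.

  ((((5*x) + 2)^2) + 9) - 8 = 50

Step 1. [((((5*x) + 2)^2) + 9) - 8 = 50] add 8: x sits inside (… - 8), so sub: (((5*x) + 2)^2) + 9 = 58.
Step 2. [(((5*x) + 2)^2) + 9 = 58] 9 comes off first (subtract 9). So sub: ((5*x) + 2)^2 = 49.
Step 3. [((5*x) + 2)^2 = 49] √ both sides: 49 ≥ 0 gives two branches ⇒ sqrt: (5*x) + 2 = 7 or -7.
Step 4. [(5*x) + 2 = 7 or -7] subtract 2: x sits inside (… + 2). So sub: 5*x = 5 or -9.
Step 5. [5*x = 5 or -9] 5·(inner) — divide through by 5, so div: x = 1 or -9/5.

Answer: x ∈ {-9/5, 1}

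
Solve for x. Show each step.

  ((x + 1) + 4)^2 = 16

Step 1. [((x + 1) + 4)^2 = 16] LHS squared, RHS 16 ≥ 0: apply √ (±). So sqrt: (x + 1) + 4 = 4 or -4.
Step 2. [(x + 1) + 4 = 4 or -4] peel the +4: subtract 4 from each side ⇒ sub: x + 1 = 0 or -8.
Step 3. [x + 1 = 0 or -8] subtract 1: x sits inside (… + 1) ⇒ sub: x = -1 or -9.

Answer: x ∈ {-9, -1}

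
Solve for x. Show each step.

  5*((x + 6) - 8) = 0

Step 1. [5*((x + 6) - 8) = 0] LHS = 5·(…); ÷5 both sides. So div: (x + 6) - 8 = 0.
Step 2. [(x + 6) - 8 = 0] -8 is outermost — add 8 both sides. So sub: x + 6 = 8.
Step 3. [x + 6 = 8] subtract 6: x sits inside (… + 6), so sub: x = 2.

Answer: x ∈ {2}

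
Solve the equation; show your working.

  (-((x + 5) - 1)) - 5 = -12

Step 1. [(-((x + 5) - 1)) - 5 = -12] add 5: x sits inside (… - 5). So sub: -((x + 5) - 1) = -7.
Step 2. [-((x + 5) - 1) = -7] flip signs both sides ⇒ neg: (x + 5) - 1 = 7.
Step 3. [(x + 5) - 1 = 7] add 1: x sits inside (… - 1). So sub: x + 5 = 8.
Step 4. [x + 5 = 8] 5 comes off first (subtract 5), so sub: x = 3.

Answer: x ∈ {3}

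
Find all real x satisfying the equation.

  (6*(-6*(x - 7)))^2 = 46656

Step 1. [(6*(-6*(x - 7)))^2 = 46656] 46656 ≥ 0, LHS is (·)² — take ±√ ⇒ sqrt: 6*(-6*(x - 7)) = 216 or -216.
Step 2. [6*(-6*(x - 7)) = 216 or -216] 6 out front; divide by 6 ⇒ div: -6*(x - 7) = 36 or -36.
Step 3. [-6*(x - 7) = 36 or -36] leading coefficient -6: divide by -6 ⇒ div: x - 7 = -6 or 6.
Step 4. [x - 7 = -6 or 6] -7 is outermost — add 7 both sides, so sub: x = 1 or 13.

Answer: x ∈ {1, 13}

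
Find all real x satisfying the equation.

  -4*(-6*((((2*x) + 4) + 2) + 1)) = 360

Step 1. [-4*(-6*((((2*x) + 4) + 2) + 1)) = 360] leading coefficient -4: divide by -4, so div: -6*((((2*x) + 4) + 2) + 1) = -90.
Step 2. [-6*((((2*x) + 4) + 2) + 1) = -90] -6·(inner) — divide through by -6 ⇒ div: (((2*x) + 4) + 2) + 1 = 15.
Step 3. [(((2*x) + 4) + 2) + 1 = 15] the outer +1 inverts by subtracting 1 ⇒ sub: ((2*x) + 4) + 2 = 14.
Step 4. [((2*x) + 4) + 2 = 14] peel the +2: subtract 2 from each side. So sub: (2*x) + 4 = 12.
Step 5. [(2*x) + 4 = 12] +4 is outermost — subtract 4 both sides, so sub: 2*x = 8.
Step 6. [2*x = 8] LHS = 2·(…); ÷2 both sides. So div: x = 4.

Answer: x ∈ {4}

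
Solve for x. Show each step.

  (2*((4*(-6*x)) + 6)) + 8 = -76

Step 1. [(2*((4*(-6*x)) + 6)) + 8 = -76] 2 | LHS and 2 | -76: pull 2 out, so factor: ((4*(-6*x)) + 6) + 4 = -38.
Step 2. [((4*(-6*x)) + 6) + 4 = -38] 4 comes off first (subtract 4) ⇒ sub: (4*(-6*x)) + 6 = -42.
Step 3. [(4*(-6*x)) + 6 = -42] 6 comes off first (subtract 6) ⇒ sub: 4*(-6*x) = -48.
Step 4. [4*(-6*x) = -48] divide by the outer 4 ⇒ div: -6*x = -12.
Step 5. [-6*x = -12] leading coefficient -6: divide by -6. So div: x = 2.

Answer: x ∈ {2}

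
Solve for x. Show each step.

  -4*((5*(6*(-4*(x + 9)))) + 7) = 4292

Step 1. [-4*((5*(6*(-4*(x + 9)))) + 7) = 4292] LHS = -4·(…); ÷-4 both sides, so div: (5*(6*(-4*(x + 9)))) + 7 = -1073.
Step 2. [(5*(6*(-4*(x + 9)))) + 7 = -1073] peel the +7: subtract 7 from each side ⇒ sub: 5*(6*(-4*(x + 9))) = -1080.
Step 3. [5*(6*(-4*(x + 9))) = -1080] 5 out front; divide by 5 ⇒ div: 6*(-4*(x + 9)) = -216.
Step 4. [6*(-4*(x + 9)) = -216] 6 out front; divide by 6 ⇒ div: -4*(x + 9) = -36.
Step 5. [-4*(x + 9) = -36] divide by the outer -4 ⇒ div: x + 9 = 9.
Step 6. [x + 9 = 9] 9 comes off first (subtract 9), so sub: x = 0.

Answer: x ∈ {0}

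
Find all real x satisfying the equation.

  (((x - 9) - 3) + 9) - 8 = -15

Step 1. [(((x - 9) - 3) + 9) - 8 = -15] 8 comes off first (add 8) ⇒ sub: ((x - 9) - 3) + 9 = -7.
Step 2. [((x - 9) - 3) + 9 = -7] subtract 9: x sits inside (… + 9). So sub: (x - 9) - 3 = -16.
Step 3. [(x - 9) - 3 = -16] the outer -3 inverts by adding 3 ⇒ sub: x - 9 = -13.
Step 4. [x - 9 = -13] 9 comes off first (add 9). So sub: x = -4.

Answer: x ∈ {-4}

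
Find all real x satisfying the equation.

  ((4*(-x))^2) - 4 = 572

Step 1. [((4*(-x))^2) - 4 = 572] add 4: x sits inside (… - 4). So sub: (4*(-x))^2 = 576.
Step 2. [(4*(-x))^2 = 576] LHS squared, RHS 576 ≥ 0: apply √ (±). So sqrt: 4*(-x) = 24 or -24.
Step 3. [4*(-x) = 24 or -24] divide by the outer 4. So div: -x = 6 or -6.
Step 4. [-x = 6 or -6] LHS negated; negate both sides. So neg: x = -6 or 6.

Answer: x ∈ {-6, 6}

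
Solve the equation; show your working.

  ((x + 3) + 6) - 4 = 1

Step 1. [((x + 3) + 6) - 4 = 1] peel the -4: add 4 from each side ⇒ sub: (x + 3) + 6 = 5.
Step 2. [(x + 3) + 6 = 5] +6 is outermost — subtract 6 both sides ⇒ sub: x + 3 = -1.
Step 3. [x + 3 = -1] the outer +3 inverts by subtracting 3 ⇒ sub: x = -4.

Answer: x ∈ {-4}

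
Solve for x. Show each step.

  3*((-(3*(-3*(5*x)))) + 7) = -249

Step 1. [3*((-(3*(-3*(5*x)))) + 7) = -249] 3 out front; divide by 3, so div: (-(3*(-3*(5*x)))) + 7 = -83.
Step 2. [(-(3*(-3*(5*x)))) + 7 = -83] 7 comes off first (subtract 7) ⇒ sub: -(3*(-3*(5*x))) = -90.
Step 3. [-(3*(-3*(5*x))) = -90] leading − — multiply by −1, so neg: 3*(-3*(5*x)) = 90.
Step 4. [3*(-3*(5*x)) = 90] divide by the outer 3 ⇒ div: -3*(5*x) = 30.
Step 5. [-3*(5*x) = 30] -3 out front; divide by -3. So div: 5*x = -10.
Step 6. [5*x = -10] 5·(inner) — divide through by 5, so div: x = -2.

Answer: x ∈ {-2}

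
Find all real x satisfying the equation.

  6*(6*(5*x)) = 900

Step 1. [6*(6*(5*x)) = 900] 6 out front; divide by 6 ⇒ div: 6*(5*x) = 150.
Step 2. [6*(5*x) = 150] divide by the outer 6 ⇒ div: 5*x = 25.
Step 3. [5*x = 25] 5·(inner) — divide through by 5 ⇒ div: x = 5.

Answer: x ∈ {5}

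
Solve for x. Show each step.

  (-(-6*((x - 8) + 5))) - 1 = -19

Step 1. [(-(-6*((x - 8) + 5))) - 1 = -19] the outer -1 inverts by adding 1, so sub: -(-6*((x - 8) + 5)) = -18.
Step 2. [-(-6*((x - 8) + 5)) = -18] leading − — multiply by −1, so neg: -6*((x - 8) + 5) = 18.
Step 3. [-6*((x - 8) + 5) = 18] divide by the outer -6. So div: (x - 8) + 5 = -3.
Step 4. [(x - 8) + 5 = -3] peel the +5: subtract 5 from each side. So sub: x - 8 = -8.
Step 5. [x - 8 = -8] peel the -8: add 8 from each side, so sub: x = 0.

Answer: x ∈ {0}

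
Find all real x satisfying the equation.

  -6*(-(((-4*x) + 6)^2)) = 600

Step 1. [-6*(-(((-4*x) + 6)^2)) = 600] leading coefficient -6: divide by -6 ⇒ div: -(((-4*x) + 6)^2) = -100.
Step 2. [-(((-4*x) + 6)^2) = -100] LHS negated; negate both sides ⇒ neg: ((-4*x) + 6)^2 = 100.
Step 3. [((-4*x) + 6)^2 = 100] LHS squared, RHS 100 ≥ 0: apply √ (±), so sqrt: (-4*x) + 6 = 10 or -10.
Step 4. [(-4*x) + 6 = 10 or -10] 6 comes off first (subtract 6) ⇒ sub: -4*x = 4 or -16.
Step 5. [-4*x = 4 or -16] divide by the outer -4, so div: x = -1 or 4.

Answer: x ∈ {-1, 4}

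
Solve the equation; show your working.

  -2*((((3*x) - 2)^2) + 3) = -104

Step 1. [-2*((((3*x) - 2)^2) + 3) = -104] leading coefficient -2: divide by -2, so div: (((3*x) - 2)^2) + 3 = 52.
Step 2. [(((3*x) - 2)^2) + 3 = 52] 3 comes off first (subtract 3) ⇒ sub: ((3*x) - 2)^2 = 49.
Step 3. [((3*x) - 2)^2 = 49] √ both sides: 49 ≥ 0 gives two branches. So sqrt: (3*x) - 2 = 7 or -7.
Step 4. [(3*x) - 2 = 7 or -7] 2 comes off first (add 2). So sub: 3*x = 9 or -5.
Step 5. [3*x = 9 or -5] LHS = 3·(…); ÷3 both sides, so div: x = 3 or -5/3.

Answer: x ∈ {-5/3, 3}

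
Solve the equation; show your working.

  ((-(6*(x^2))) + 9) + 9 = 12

Step 1. [((-(6*(x^2))) + 9) + 9 = 12] 9 comes off first (subtract 9). So sub: (-(6*(x^2))) + 9 = 3.
Step 2. [(-(6*(x^2))) + 9 = 3] peel the +9: subtract 9 from each side. So sub: -(6*(x^2)) = -6.
Step 3. [-(6*(x^2)) = -6] LHS negated; negate both sides ⇒ neg: 6*(x^2) = 6.
Step 4. [6*(x^2) = 6] divide by the outer 6. So div: x^2 = 1.
Step 5. [x^2 = 1] √ both sides: 1 ≥ 0 gives two branches ⇒ sqrt: x = 1 or -1.

Answer: x ∈ {-1, 1}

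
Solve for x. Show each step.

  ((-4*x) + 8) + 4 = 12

Step 1. [((-4*x) + 8) + 4 = 12] 4 comes off first (subtract 4) ⇒ sub: (-4*x) + 8 = 8.
Step 2. [(-4*x) + 8 = 8] common factor -4 (LHS and 8) — divide through, so factor: x - 2 = -2.
Step 3. [x - 2 = -2] peel the -2: add 2 from each side. So sub: x = 0.

Answer: x ∈ {0}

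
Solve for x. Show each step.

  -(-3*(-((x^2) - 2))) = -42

Step 1. [-(-3*(-((x^2) - 2))) = -42] LHS negated; negate both sides, so neg: -3*(-((x^2) - 2)) = 42.
Step 2. [-3*(-((x^2) - 2)) = 42] divide by the outer -3, so div: -((x^2) - 2) = -14.
Step 3. [-((x^2) - 2) = -14] leading − — multiply by −1. So neg: (x^2) - 2 = 14.
Step 4. [(x^2) - 2 = 14] 2 comes off first (add 2) ⇒ sub: x^2 = 16.
Step 5. [x^2 = 16] √ both sides: 16 ≥ 0 gives two branches ⇒ sqrt: x = 4 or -4.

Answer: x ∈ {-4, 4}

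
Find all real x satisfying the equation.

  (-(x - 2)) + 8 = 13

Step 1. [(-(x - 2)) + 8 = 13] subtract 8: x sits inside (… + 8) ⇒ sub: -(x - 2) = 5.
Step 2. [-(x - 2) = 5] leading − — multiply by −1. So neg: x - 2 = -5.
Step 3. [x - 2 = -5] -2 is outermost — add 2 both sides, so sub: x = -3.

Answer: x ∈ {-3}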